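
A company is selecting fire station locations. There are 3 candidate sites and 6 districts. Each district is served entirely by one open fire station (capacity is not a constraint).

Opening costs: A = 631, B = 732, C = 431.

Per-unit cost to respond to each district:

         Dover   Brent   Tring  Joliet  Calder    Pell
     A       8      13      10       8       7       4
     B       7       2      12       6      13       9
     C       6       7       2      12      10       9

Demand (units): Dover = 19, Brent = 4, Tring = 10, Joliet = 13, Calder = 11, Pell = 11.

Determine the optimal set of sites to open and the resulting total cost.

For any fixed open set, each district goes to its cheapest open site; total = fixed + service.
{C}: Dover→C 6·19=114, Brent→C 7·4=28, Tring→C 2·10=20, Joliet→C 12·13=156, Calder→C 10·11=110, Pell→C 9·11=99. Service 527; fixed 431; total 958.
{A}: Dover→A 8·19=152, Brent→A 13·4=52, Tring→A 10·10=100, Joliet→A 8·13=104, Calder→A 7·11=77, Pell→A 4·11=44. Service 529; fixed 631; total 1160.
{B}: service 581 + fixed 732 = 1313
{A, B, C}: service 341 + fixed 1794 = 2135
No other subset beats 958.

Open C only; minimum total cost 958.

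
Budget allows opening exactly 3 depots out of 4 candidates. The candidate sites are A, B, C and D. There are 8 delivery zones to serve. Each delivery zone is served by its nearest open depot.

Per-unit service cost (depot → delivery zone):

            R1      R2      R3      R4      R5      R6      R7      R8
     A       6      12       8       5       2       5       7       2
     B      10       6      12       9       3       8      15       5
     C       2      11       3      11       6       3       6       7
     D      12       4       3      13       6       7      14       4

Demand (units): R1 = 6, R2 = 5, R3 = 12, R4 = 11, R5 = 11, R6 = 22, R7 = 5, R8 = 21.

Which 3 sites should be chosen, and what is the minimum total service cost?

Choose A, C and D; total service cost 283.

With exactly 3 open, each delivery zone uses its cheapest among the chosen.
{A, C, D}: R1→C 2·6=12, R2→D 4·5=20, R3→C 3·12=36, R4→A 5·11=55, R5→A 2·11=22, R6→C 3·22=66, R7→C 6·5=30, R8→A 2·21=42. Service cost 283.
{A, B, C}: service cost 293
{A, B, D}: service cost 356
Among all 4 size-3 choices, {A, C, D} is lowest.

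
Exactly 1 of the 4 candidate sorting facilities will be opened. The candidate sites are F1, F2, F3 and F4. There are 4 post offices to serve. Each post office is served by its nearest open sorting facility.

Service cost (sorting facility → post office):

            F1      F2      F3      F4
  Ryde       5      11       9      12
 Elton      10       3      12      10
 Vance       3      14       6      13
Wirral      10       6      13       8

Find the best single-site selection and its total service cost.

With exactly 1 open, each post office uses its cheapest among the chosen.
{F1}: Ryde→F1 5, Elton→F1 10, Vance→F1 3, Wirral→F1 10. Service cost 28.
{F2}: service cost 34
{F3}: service cost 40
Among all 4 size-1 choices, {F1} is lowest.

Choose F1 only; total service cost 28.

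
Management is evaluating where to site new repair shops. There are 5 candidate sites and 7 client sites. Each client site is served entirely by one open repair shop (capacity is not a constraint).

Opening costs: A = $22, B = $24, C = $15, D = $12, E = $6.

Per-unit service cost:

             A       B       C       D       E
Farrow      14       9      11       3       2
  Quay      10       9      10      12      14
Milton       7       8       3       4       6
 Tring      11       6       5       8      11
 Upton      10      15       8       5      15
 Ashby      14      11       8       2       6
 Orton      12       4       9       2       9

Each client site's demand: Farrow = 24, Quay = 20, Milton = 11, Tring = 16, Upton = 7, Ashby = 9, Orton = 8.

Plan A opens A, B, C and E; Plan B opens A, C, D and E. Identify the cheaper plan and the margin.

Plan B is cheaper by 65.

Plan A: {A, B, C, E}: Farrow→E 2·24=48, Quay→B 9·20=180, Milton→C 3·11=33, Tring→C 5·16=80, Upton→C 8·7=56, Ashby→E 6·9=54, Orton→B 4·8=32. Service 483; fixed 67; total 550.
Plan B: {A, C, D, E}: Farrow→E 2·24=48, Quay→A 10·20=200, Milton→C 3·11=33, Tring→C 5·16=80, Upton→D 5·7=35, Ashby→D 2·9=18, Orton→D 2·8=16. Service 430; fixed 55; total 485.
Difference: |550 − 485| = 65.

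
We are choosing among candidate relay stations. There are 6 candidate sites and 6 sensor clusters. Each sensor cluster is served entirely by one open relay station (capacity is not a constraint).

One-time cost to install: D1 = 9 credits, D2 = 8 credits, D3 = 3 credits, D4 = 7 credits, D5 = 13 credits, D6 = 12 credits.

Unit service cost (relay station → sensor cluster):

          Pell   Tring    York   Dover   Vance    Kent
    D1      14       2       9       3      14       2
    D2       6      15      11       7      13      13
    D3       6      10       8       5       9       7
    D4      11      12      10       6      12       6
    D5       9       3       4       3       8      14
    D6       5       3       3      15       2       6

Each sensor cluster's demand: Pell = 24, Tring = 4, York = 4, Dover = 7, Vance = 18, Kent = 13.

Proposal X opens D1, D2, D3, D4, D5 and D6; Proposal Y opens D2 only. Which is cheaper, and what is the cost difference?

Proposal X: {D1, D2, D3, D4, D5, D6}: Pell→D6 5·24=120, Tring→D1 2·4=8, York→D6 3·4=12, Dover→D1 3·7=21, Vance→D6 2·18=36, Kent→D1 2·13=26. Service 223; fixed 52; total 275.
Proposal Y: {D2}: Pell→D2 6·24=144, Tring→D2 15·4=60, York→D2 11·4=44, Dover→D2 7·7=49, Vance→D2 13·18=234, Kent→D2 13·13=169. Service 700; fixed 8; total 708.
Difference: |275 − 708| = 433.

Proposal X is cheaper by 433.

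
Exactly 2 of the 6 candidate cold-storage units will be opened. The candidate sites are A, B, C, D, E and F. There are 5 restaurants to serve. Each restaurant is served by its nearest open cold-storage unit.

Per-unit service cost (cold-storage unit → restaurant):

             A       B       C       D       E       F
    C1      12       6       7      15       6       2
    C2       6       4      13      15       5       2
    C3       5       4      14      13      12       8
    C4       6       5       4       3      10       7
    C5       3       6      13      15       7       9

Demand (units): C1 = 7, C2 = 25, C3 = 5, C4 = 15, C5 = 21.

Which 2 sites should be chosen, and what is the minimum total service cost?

With exactly 2 open, each restaurant uses its cheapest among the chosen.
{A, F}: C1→F 2·7=14, C2→F 2·25=50, C3→A 5·5=25, C4→A 6·15=90, C5→A 3·21=63. Service cost 242.
{B, F}: service cost 285
{A, B}: service cost 300
Among all 15 size-2 choices, {A, F} is lowest.

Choose A and F; total service cost 242.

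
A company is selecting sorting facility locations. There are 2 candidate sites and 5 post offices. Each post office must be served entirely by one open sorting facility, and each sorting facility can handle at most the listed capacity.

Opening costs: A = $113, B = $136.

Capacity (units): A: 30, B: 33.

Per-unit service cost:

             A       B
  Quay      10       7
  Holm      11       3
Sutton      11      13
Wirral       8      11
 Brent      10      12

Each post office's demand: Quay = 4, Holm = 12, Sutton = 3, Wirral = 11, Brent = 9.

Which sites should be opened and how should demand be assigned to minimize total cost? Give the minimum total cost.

Minimum total cost: 524

Open {A, B}: Quay→B 7·4=28, Holm→B 3·12=36, Sutton→A 11·3=33, Wirral→A 8·11=88, Brent→A 10·9=90.
Loads: A carries 23/30, B carries 16/33. Service 275; fixed 249; total 524.
Next best feasible plan costs 530.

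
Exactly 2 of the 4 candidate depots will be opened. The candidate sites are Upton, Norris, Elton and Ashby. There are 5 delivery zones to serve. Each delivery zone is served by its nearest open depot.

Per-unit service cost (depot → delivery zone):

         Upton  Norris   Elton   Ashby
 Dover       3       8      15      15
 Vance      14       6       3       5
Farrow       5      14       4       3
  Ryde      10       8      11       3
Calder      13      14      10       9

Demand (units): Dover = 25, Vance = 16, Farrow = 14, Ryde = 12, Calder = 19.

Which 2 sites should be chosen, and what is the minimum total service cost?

Choose Upton and Ashby; total service cost 404.

With exactly 2 open, each delivery zone uses its cheapest among the chosen.
{Upton, Ashby}: Dover→Upton 3·25=75, Vance→Ashby 5·16=80, Farrow→Ashby 3·14=42, Ryde→Ashby 3·12=36, Calder→Ashby 9·19=171. Service cost 404.
{Upton, Elton}: service cost 489
{Norris, Ashby}: service cost 529
Among all 6 size-2 choices, {Upton, Ashby} is lowest.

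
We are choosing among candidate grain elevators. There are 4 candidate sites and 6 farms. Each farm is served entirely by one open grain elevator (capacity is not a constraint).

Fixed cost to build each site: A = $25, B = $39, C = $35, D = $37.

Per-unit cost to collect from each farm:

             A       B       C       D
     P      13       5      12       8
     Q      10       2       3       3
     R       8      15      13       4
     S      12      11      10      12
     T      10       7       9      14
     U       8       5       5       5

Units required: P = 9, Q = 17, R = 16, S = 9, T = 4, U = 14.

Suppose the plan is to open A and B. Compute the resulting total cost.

Total cost: 468

Each farm is assigned to its cheapest site among the open ones.
{A, B}: P→B 5·9=45, Q→B 2·17=34, R→A 8·16=128, S→B 11·9=99, T→B 7·4=28, U→B 5·14=70. Service 404; fixed 64; total 468.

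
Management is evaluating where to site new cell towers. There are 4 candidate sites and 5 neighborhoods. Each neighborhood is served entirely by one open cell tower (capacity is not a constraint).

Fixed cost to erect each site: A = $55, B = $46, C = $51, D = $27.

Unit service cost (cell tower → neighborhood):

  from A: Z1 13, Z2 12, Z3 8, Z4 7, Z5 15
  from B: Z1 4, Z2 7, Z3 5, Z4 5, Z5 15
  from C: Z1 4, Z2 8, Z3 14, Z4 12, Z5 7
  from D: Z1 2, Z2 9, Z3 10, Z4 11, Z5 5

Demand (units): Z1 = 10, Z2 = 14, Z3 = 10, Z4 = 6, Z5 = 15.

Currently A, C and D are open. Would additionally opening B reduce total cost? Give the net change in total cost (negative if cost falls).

Yes — net change −10 (cost falls by 10).

Current service cost with {A, C, D}: 329.
Adding B: each neighborhood re-picks its cheapest; new service cost 273, saving 56.
Extra fixed cost: 46. Net change = 46 − 56 = -10.
(Totals: 462 → 452.)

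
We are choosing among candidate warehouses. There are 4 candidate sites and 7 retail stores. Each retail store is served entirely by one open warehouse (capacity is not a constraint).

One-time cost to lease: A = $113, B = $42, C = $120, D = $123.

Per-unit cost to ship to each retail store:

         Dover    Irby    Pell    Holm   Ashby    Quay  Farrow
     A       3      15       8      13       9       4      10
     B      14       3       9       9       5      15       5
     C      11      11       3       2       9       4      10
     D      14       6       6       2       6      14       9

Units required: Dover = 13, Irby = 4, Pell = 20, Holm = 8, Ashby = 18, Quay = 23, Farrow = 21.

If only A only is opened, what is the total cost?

Total cost: 940

Each retail store is assigned to its cheapest site among the open ones.
{A}: Dover→A 3·13=39, Irby→A 15·4=60, Pell→A 8·20=160, Holm→A 13·8=104, Ashby→A 9·18=162, Quay→A 4·23=92, Farrow→A 10·21=210. Service 827; fixed 113; total 940.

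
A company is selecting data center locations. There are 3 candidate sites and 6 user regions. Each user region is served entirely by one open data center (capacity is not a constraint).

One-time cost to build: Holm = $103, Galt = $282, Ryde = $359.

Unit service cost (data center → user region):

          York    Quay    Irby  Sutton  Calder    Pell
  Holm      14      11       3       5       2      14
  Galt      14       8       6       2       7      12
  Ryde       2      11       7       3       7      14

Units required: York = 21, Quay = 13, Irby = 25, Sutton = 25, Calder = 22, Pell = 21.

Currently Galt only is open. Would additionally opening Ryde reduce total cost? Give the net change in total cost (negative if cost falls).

Current service cost with {Galt}: 1004.
Adding Ryde: each user region re-picks its cheapest; new service cost 752, saving 252.
Extra fixed cost: 359. Net change = 359 − 252 = 107.
(Totals: 1286 → 1393.)

No — net change +107 (cost rises by 107).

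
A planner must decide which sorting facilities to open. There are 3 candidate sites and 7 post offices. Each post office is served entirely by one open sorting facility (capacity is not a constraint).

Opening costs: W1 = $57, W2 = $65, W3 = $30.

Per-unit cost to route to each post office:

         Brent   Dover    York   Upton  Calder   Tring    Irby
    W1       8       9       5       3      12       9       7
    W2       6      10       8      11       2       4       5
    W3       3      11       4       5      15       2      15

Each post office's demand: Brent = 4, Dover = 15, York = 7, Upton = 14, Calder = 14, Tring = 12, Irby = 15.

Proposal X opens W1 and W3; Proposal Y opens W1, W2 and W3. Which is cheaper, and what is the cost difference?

Proposal Y is cheaper by 105.

Proposal X: {W1, W3}: Brent→W3 3·4=12, Dover→W1 9·15=135, York→W3 4·7=28, Upton→W1 3·14=42, Calder→W1 12·14=168, Tring→W3 2·12=24, Irby→W1 7·15=105. Service 514; fixed 87; total 601.
Proposal Y: {W1, W2, W3}: Brent→W3 3·4=12, Dover→W1 9·15=135, York→W3 4·7=28, Upton→W1 3·14=42, Calder→W2 2·14=28, Tring→W3 2·12=24, Irby→W2 5·15=75. Service 344; fixed 152; total 496.
Difference: |601 − 496| = 105.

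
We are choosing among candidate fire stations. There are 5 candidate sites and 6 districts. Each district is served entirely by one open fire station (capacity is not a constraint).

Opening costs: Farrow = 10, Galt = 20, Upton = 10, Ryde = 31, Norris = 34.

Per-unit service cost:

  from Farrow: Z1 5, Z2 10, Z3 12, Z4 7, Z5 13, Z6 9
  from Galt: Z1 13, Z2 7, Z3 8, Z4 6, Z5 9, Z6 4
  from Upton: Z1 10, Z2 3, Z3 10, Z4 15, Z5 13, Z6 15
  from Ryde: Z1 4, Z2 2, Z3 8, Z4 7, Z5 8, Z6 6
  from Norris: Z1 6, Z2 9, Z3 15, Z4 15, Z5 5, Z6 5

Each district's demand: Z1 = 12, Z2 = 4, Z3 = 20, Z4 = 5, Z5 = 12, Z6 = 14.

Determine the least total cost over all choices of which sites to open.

Minimum total cost: 446

For any fixed open set, each district goes to its cheapest open site; total = fixed + service.
{Ryde, Norris}: Z1→Ryde 4·12=48, Z2→Ryde 2·4=8, Z3→Ryde 8·20=160, Z4→Ryde 7·5=35, Z5→Norris 5·12=60, Z6→Norris 5·14=70. Service 381; fixed 65; total 446.
{Galt, Ryde, Norris}: Z1→Ryde 4·12=48, Z2→Ryde 2·4=8, Z3→Galt 8·20=160, Z4→Galt 6·5=30, Z5→Norris 5·12=60, Z6→Galt 4·14=56. Service 362; fixed 85; total 447.
{Galt, Ryde}: service 398 + fixed 51 = 449
{Farrow, Galt, Upton, Ryde, Norris}: Z1→Ryde 4·12=48, Z2→Ryde 2·4=8, Z3→Galt 8·20=160, Z4→Galt 6·5=30, Z5→Norris 5·12=60, Z6→Galt 4·14=56. Service 362; fixed 105; total 467.
No other subset beats 446.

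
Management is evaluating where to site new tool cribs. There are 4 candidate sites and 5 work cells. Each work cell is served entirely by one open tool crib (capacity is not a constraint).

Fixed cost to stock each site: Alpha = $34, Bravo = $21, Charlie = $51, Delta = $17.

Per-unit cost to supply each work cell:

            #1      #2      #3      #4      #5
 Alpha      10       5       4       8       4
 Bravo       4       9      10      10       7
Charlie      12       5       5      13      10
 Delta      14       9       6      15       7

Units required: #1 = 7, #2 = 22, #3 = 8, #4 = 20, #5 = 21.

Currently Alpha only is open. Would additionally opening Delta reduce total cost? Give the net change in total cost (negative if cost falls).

No — net change +17 (cost rises by 17).

Current service cost with {Alpha}: 456.
Adding Delta: each work cell re-picks its cheapest; new service cost 456, saving 0.
Extra fixed cost: 17. Net change = 17 − 0 = 17.
(Totals: 490 → 507.)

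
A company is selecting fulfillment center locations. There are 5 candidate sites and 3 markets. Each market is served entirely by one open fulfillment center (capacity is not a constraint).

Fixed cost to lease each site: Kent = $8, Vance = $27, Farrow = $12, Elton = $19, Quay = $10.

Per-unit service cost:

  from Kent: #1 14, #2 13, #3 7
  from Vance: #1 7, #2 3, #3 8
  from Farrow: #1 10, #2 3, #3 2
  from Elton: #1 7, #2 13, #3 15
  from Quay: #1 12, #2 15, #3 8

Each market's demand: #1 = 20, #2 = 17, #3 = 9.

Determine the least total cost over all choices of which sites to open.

Minimum total cost: 240

For any fixed open set, each market goes to its cheapest open site; total = fixed + service.
{Farrow, Elton}: #1→Elton 7·20=140, #2→Farrow 3·17=51, #3→Farrow 2·9=18. Service 209; fixed 31; total 240.
{Kent, Farrow, Elton}: service 209 + fixed 39 = 248
{Vance, Farrow}: service 209 + fixed 39 = 248
{Kent, Vance, Farrow, Elton, Quay}: #1→Vance 7·20=140, #2→Vance 3·17=51, #3→Farrow 2·9=18. Service 209; fixed 76; total 285.
No other subset beats 240.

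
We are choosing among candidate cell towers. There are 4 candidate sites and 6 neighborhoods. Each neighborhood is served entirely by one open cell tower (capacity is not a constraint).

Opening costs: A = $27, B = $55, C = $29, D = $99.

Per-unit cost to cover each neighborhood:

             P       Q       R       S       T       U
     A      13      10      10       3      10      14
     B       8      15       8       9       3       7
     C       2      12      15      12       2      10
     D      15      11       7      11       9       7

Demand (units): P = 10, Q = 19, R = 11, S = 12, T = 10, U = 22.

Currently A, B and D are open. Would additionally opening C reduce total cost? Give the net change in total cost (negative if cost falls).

Current service cost with {A, B, D}: 567.
Adding C: each neighborhood re-picks its cheapest; new service cost 497, saving 70.
Extra fixed cost: 29. Net change = 29 − 70 = -41.
(Totals: 748 → 707.)

Yes — net change −41 (cost falls by 41).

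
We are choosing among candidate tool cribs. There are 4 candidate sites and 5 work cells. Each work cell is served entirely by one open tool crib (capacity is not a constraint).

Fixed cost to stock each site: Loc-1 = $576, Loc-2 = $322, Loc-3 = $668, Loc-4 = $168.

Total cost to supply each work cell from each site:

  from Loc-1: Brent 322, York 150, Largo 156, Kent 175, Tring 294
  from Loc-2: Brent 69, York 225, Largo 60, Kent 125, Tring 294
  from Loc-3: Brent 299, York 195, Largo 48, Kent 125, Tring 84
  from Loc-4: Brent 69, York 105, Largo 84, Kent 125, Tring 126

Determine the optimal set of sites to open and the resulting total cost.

Open Loc-4 only; minimum total cost 677.

For any fixed open set, each work cell goes to its cheapest open site; total = fixed + service.
{Loc-4}: Brent→Loc-4 69, York→Loc-4 105, Largo→Loc-4 84, Kent→Loc-4 125, Tring→Loc-4 126. Service 509; fixed 168; total 677.
{Loc-2, Loc-4}: service 485 + fixed 490 = 975
{Loc-2}: Brent→Loc-2 69, York→Loc-2 225, Largo→Loc-2 60, Kent→Loc-2 125, Tring→Loc-2 294. Service 773; fixed 322; total 1095.
{Loc-1, Loc-2, Loc-3, Loc-4}: service 431 + fixed 1734 = 2165
No other subset beats 677.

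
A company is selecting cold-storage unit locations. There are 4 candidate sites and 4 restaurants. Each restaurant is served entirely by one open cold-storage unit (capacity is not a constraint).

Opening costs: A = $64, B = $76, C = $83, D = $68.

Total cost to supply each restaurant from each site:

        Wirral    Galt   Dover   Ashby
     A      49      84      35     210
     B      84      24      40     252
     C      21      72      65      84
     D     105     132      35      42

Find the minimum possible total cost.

Minimum total cost: 321

For any fixed open set, each restaurant goes to its cheapest open site; total = fixed + service.
{C, D}: Wirral→C 21, Galt→C 72, Dover→D 35, Ashby→D 42. Service 170; fixed 151; total 321.
{C}: service 242 + fixed 83 = 325
{B, C}: Wirral→C 21, Galt→B 24, Dover→B 40, Ashby→C 84. Service 169; fixed 159; total 328.
{A, B, C, D}: Wirral→C 21, Galt→B 24, Dover→A 35, Ashby→D 42. Service 122; fixed 291; total 413.
No other subset beats 321.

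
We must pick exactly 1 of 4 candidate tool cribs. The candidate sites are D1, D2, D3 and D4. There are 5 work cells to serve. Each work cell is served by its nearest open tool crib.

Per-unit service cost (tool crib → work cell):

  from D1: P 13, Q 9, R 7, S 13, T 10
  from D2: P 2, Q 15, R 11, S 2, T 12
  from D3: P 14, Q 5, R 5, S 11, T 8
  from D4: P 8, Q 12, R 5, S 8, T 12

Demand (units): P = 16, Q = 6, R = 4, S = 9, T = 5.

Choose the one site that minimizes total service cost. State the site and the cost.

Choose D2 only; total service cost 244.

With exactly 1 open, each work cell uses its cheapest among the chosen.
{D2}: P→D2 2·16=32, Q→D2 15·6=90, R→D2 11·4=44, S→D2 2·9=18, T→D2 12·5=60. Service cost 244.
{D4}: service cost 352
{D3}: service cost 413
Among all 4 size-1 choices, {D2} is lowest.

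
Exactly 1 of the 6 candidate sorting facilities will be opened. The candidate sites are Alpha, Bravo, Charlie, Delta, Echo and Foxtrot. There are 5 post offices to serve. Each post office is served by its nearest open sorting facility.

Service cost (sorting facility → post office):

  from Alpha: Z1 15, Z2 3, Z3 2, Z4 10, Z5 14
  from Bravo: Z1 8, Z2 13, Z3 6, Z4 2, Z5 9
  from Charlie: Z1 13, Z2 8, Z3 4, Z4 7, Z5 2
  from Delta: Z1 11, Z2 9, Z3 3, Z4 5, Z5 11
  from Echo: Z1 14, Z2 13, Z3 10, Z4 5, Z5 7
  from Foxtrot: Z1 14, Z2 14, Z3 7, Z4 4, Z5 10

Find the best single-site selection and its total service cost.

Choose Charlie only; total service cost 34.

With exactly 1 open, each post office uses its cheapest among the chosen.
{Charlie}: Z1→Charlie 13, Z2→Charlie 8, Z3→Charlie 4, Z4→Charlie 7, Z5→Charlie 2. Service cost 34.
{Bravo}: service cost 38
{Delta}: service cost 39
Among all 6 size-1 choices, {Charlie} is lowest.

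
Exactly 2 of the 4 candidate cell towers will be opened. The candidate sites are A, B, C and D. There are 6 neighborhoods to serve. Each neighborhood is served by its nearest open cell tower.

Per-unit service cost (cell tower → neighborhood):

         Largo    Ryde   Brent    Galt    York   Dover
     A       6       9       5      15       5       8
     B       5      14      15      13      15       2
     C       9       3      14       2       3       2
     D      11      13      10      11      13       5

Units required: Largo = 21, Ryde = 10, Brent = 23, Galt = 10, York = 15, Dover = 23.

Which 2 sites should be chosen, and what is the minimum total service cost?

Choose A and C; total service cost 382.

With exactly 2 open, each neighborhood uses its cheapest among the chosen.
{A, C}: Largo→A 6·21=126, Ryde→C 3·10=30, Brent→A 5·23=115, Galt→C 2·10=20, York→C 3·15=45, Dover→C 2·23=46. Service cost 382.
{C, D}: service cost 560
{A, B}: service cost 561
Among all 6 size-2 choices, {A, C} is lowest.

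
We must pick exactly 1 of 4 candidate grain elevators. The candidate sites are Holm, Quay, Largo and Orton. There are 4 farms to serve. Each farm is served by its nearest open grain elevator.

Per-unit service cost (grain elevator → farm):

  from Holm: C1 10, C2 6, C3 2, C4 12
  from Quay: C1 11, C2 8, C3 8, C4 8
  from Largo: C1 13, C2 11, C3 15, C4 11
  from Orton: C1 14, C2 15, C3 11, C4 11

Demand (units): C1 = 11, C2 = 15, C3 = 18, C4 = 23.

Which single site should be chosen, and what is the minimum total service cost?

With exactly 1 open, each farm uses its cheapest among the chosen.
{Holm}: C1→Holm 10·11=110, C2→Holm 6·15=90, C3→Holm 2·18=36, C4→Holm 12·23=276. Service cost 512.
{Quay}: service cost 569
{Orton}: service cost 830
Among all 4 size-1 choices, {Holm} is lowest.

Choose Holm only; total service cost 512.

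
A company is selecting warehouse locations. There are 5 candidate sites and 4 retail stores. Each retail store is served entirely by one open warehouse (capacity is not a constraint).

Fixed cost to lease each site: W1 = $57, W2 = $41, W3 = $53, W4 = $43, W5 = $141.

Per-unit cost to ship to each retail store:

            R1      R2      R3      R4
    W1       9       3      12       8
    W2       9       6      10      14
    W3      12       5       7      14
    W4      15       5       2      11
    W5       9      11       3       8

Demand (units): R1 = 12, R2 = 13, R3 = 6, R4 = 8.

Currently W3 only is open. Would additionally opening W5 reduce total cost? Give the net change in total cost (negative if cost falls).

No — net change +33 (cost rises by 33).

Current service cost with {W3}: 363.
Adding W5: each retail store re-picks its cheapest; new service cost 255, saving 108.
Extra fixed cost: 141. Net change = 141 − 108 = 33.
(Totals: 416 → 449.)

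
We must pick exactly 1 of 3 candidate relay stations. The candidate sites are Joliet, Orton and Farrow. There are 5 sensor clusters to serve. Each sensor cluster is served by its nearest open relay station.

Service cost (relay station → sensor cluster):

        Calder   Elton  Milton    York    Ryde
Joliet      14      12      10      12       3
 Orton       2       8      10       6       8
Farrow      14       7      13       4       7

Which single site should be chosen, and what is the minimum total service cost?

With exactly 1 open, each sensor cluster uses its cheapest among the chosen.
{Orton}: Calder→Orton 2, Elton→Orton 8, Milton→Orton 10, York→Orton 6, Ryde→Orton 8. Service cost 34.
{Farrow}: service cost 45
{Joliet}: service cost 51
Among all 3 size-1 choices, {Orton} is lowest.

Choose Orton only; total service cost 34.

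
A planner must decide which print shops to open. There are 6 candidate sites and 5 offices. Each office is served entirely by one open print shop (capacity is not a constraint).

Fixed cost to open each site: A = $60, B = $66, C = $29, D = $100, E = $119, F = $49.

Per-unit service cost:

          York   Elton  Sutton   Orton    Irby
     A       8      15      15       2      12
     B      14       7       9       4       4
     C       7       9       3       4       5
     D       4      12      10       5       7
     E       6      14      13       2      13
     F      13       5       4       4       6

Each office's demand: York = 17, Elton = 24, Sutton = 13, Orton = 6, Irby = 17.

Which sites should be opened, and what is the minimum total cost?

For any fixed open set, each office goes to its cheapest open site; total = fixed + service.
{C, F}: York→C 7·17=119, Elton→F 5·24=120, Sutton→C 3·13=39, Orton→C 4·6=24, Irby→C 5·17=85. Service 387; fixed 78; total 465.
{C}: service 483 + fixed 29 = 512
{A, C, F}: service 375 + fixed 138 = 513
{A, B, C, D, E, F}: York→D 4·17=68, Elton→F 5·24=120, Sutton→C 3·13=39, Orton→A 2·6=12, Irby→B 4·17=68. Service 307; fixed 423; total 730.
No other subset beats 465.

Open C and F; minimum total cost 465.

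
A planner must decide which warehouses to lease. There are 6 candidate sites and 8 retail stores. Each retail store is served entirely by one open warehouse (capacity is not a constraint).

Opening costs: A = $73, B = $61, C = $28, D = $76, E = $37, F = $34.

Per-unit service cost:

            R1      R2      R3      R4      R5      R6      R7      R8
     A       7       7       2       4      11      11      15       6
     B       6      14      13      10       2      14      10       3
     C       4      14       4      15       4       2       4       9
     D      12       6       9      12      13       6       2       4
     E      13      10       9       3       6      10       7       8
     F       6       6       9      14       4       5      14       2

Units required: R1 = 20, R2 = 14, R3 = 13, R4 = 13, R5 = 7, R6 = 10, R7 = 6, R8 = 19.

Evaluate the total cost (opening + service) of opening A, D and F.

Each retail store is assigned to its cheapest site among the open ones.
{A, D, F}: R1→F 6·20=120, R2→D 6·14=84, R3→A 2·13=26, R4→A 4·13=52, R5→F 4·7=28, R6→F 5·10=50, R7→D 2·6=12, R8→F 2·19=38. Service 410; fixed 183; total 593.

Total cost: 593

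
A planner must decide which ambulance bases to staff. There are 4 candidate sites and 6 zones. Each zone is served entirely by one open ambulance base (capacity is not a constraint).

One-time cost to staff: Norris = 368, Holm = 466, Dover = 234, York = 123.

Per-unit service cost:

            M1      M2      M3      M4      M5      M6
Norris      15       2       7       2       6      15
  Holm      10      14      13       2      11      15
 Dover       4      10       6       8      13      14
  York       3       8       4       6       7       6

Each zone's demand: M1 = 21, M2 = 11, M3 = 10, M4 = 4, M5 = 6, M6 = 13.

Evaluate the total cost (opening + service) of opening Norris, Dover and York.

Each zone is assigned to its cheapest site among the open ones.
{Norris, Dover, York}: M1→York 3·21=63, M2→Norris 2·11=22, M3→York 4·10=40, M4→Norris 2·4=8, M5→Norris 6·6=36, M6→York 6·13=78. Service 247; fixed 725; total 972.

Total cost: 972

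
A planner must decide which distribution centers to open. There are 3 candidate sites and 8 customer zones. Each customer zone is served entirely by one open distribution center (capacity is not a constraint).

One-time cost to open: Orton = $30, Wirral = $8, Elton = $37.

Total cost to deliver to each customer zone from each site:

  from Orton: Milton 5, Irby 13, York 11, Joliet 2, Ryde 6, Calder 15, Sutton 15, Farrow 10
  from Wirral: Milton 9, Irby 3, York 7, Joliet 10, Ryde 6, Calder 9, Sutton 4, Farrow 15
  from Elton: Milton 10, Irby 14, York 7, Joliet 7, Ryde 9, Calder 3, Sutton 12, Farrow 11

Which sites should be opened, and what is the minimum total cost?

Open Wirral only; minimum total cost 71.

For any fixed open set, each customer zone goes to its cheapest open site; total = fixed + service.
{Wirral}: Milton→Wirral 9, Irby→Wirral 3, York→Wirral 7, Joliet→Wirral 10, Ryde→Wirral 6, Calder→Wirral 9, Sutton→Wirral 4, Farrow→Wirral 15. Service 63; fixed 8; total 71.
{Orton, Wirral}: service 46 + fixed 38 = 84
{Wirral, Elton}: service 50 + fixed 45 = 95
{Orton, Wirral, Elton}: service 40 + fixed 75 = 115
No other subset beats 71.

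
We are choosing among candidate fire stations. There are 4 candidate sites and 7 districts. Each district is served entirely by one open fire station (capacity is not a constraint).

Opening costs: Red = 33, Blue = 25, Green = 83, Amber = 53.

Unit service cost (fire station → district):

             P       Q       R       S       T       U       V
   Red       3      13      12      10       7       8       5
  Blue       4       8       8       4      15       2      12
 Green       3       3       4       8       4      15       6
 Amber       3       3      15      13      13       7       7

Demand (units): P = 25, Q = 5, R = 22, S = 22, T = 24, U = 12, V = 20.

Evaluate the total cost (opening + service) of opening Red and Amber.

Total cost: 1012

Each district is assigned to its cheapest site among the open ones.
{Red, Amber}: P→Red 3·25=75, Q→Amber 3·5=15, R→Red 12·22=264, S→Red 10·22=220, T→Red 7·24=168, U→Amber 7·12=84, V→Red 5·20=100. Service 926; fixed 86; total 1012.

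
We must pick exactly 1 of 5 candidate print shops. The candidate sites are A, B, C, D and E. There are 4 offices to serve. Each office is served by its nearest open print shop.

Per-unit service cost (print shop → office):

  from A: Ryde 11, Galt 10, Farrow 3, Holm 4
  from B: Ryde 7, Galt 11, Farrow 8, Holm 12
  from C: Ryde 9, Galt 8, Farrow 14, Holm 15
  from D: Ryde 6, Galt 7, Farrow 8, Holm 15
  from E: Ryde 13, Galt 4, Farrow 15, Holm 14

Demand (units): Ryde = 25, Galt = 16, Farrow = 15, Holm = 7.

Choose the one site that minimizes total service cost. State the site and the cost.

Choose D only; total service cost 487.

With exactly 1 open, each office uses its cheapest among the chosen.
{D}: Ryde→D 6·25=150, Galt→D 7·16=112, Farrow→D 8·15=120, Holm→D 15·7=105. Service cost 487.
{A}: service cost 508
{B}: service cost 555
Among all 5 size-1 choices, {D} is lowest.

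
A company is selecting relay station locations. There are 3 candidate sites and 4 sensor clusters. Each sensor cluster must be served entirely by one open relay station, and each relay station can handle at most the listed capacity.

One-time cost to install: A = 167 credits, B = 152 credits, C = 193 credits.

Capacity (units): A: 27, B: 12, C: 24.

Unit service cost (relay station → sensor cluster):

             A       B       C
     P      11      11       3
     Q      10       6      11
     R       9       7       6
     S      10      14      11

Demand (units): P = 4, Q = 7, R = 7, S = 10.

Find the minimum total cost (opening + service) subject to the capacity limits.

Minimum total cost: 551

Open {B, C}: P→C 3·4=12, Q→B 6·7=42, R→C 6·7=42, S→C 11·10=110.
Loads: B carries 7/12, C carries 21/24. Service 206; fixed 345; total 551.
Next best feasible plan costs 568.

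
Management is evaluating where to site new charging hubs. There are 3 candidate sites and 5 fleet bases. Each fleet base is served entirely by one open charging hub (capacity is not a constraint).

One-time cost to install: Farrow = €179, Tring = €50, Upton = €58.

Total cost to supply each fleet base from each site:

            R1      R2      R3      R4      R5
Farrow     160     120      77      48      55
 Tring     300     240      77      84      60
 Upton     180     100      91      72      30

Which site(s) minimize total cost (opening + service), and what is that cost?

Open Upton only; minimum total cost 531.

For any fixed open set, each fleet base goes to its cheapest open site; total = fixed + service.
{Upton}: R1→Upton 180, R2→Upton 100, R3→Upton 91, R4→Upton 72, R5→Upton 30. Service 473; fixed 58; total 531.
{Tring, Upton}: R1→Upton 180, R2→Upton 100, R3→Tring 77, R4→Upton 72, R5→Upton 30. Service 459; fixed 108; total 567.
{Farrow}: service 460 + fixed 179 = 639
{Farrow, Tring, Upton}: R1→Farrow 160, R2→Upton 100, R3→Farrow 77, R4→Farrow 48, R5→Upton 30. Service 415; fixed 287; total 702.
No other subset beats 531.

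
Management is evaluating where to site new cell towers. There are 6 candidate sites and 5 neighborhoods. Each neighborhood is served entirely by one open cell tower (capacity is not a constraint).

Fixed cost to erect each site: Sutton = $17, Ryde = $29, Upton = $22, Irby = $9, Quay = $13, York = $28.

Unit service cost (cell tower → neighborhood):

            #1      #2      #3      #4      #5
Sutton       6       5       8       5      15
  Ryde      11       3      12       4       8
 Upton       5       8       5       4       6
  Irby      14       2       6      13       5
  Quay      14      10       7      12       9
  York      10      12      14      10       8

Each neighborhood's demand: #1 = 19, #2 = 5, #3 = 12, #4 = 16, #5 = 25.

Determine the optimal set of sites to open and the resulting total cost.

Open Upton and Irby; minimum total cost 385.

For any fixed open set, each neighborhood goes to its cheapest open site; total = fixed + service.
{Upton, Irby}: #1→Upton 5·19=95, #2→Irby 2·5=10, #3→Upton 5·12=60, #4→Upton 4·16=64, #5→Irby 5·25=125. Service 354; fixed 31; total 385.
{Upton, Irby, Quay}: #1→Upton 5·19=95, #2→Irby 2·5=10, #3→Upton 5·12=60, #4→Upton 4·16=64, #5→Irby 5·25=125. Service 354; fixed 44; total 398.
{Sutton, Upton, Irby}: #1→Upton 5·19=95, #2→Irby 2·5=10, #3→Upton 5·12=60, #4→Upton 4·16=64, #5→Irby 5·25=125. Service 354; fixed 48; total 402.
{Sutton, Ryde, Upton, Irby, Quay, York}: service 354 + fixed 118 = 472
No other subset beats 385.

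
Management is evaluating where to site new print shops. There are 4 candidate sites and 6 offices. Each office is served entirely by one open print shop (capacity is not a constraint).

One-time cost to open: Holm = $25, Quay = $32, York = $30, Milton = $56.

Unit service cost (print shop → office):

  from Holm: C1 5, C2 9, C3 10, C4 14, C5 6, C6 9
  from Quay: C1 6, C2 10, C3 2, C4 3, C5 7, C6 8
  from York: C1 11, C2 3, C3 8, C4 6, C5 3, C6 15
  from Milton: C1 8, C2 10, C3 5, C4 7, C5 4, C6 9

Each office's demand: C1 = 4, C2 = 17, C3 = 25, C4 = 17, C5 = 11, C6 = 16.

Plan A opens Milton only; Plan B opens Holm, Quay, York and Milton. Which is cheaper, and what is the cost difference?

Plan B is cheaper by 214.

Plan A: {Milton}: C1→Milton 8·4=32, C2→Milton 10·17=170, C3→Milton 5·25=125, C4→Milton 7·17=119, C5→Milton 4·11=44, C6→Milton 9·16=144. Service 634; fixed 56; total 690.
Plan B: {Holm, Quay, York, Milton}: C1→Holm 5·4=20, C2→York 3·17=51, C3→Quay 2·25=50, C4→Quay 3·17=51, C5→York 3·11=33, C6→Quay 8·16=128. Service 333; fixed 143; total 476.
Difference: |690 − 476| = 214.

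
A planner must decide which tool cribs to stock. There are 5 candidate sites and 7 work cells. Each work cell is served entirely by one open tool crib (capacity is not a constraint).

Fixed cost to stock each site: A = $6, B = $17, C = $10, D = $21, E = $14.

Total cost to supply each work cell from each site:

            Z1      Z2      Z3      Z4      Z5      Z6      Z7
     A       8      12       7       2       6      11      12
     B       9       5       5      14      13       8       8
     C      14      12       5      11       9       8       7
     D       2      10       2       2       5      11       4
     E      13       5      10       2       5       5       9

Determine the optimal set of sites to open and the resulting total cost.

For any fixed open set, each work cell goes to its cheapest open site; total = fixed + service.
{D}: Z1→D 2, Z2→D 10, Z3→D 2, Z4→D 2, Z5→D 5, Z6→D 11, Z7→D 4. Service 36; fixed 21; total 57.
{D, E}: service 25 + fixed 35 = 60
{A, E}: service 41 + fixed 20 = 61
{A, B, C, D, E}: service 25 + fixed 68 = 93
No other subset beats 57.

Open D only; minimum total cost 57.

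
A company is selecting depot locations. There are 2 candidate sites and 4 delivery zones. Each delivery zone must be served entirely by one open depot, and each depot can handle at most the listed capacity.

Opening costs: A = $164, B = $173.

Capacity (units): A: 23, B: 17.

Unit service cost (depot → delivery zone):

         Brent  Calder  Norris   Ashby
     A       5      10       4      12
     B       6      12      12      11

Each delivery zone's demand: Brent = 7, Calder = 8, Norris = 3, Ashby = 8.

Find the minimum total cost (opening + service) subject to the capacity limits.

Open {A, B}: Brent→A 5·7=35, Calder→A 10·8=80, Norris→A 4·3=12, Ashby→B 11·8=88.
Loads: A carries 18/23, B carries 8/17. Service 215; fixed 337; total 552.
Next best feasible plan costs 559.

Minimum total cost: 552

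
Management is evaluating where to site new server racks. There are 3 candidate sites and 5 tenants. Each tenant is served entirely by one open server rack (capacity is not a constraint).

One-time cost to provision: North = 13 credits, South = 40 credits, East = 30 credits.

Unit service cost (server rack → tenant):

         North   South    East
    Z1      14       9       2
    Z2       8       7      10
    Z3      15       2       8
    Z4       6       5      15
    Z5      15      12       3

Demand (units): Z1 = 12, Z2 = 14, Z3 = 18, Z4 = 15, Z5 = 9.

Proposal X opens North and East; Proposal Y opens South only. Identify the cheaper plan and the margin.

Proposal X: {North, East}: Z1→East 2·12=24, Z2→North 8·14=112, Z3→East 8·18=144, Z4→North 6·15=90, Z5→East 3·9=27. Service 397; fixed 43; total 440.
Proposal Y: {South}: Z1→South 9·12=108, Z2→South 7·14=98, Z3→South 2·18=36, Z4→South 5·15=75, Z5→South 12·9=108. Service 425; fixed 40; total 465.
Difference: |440 − 465| = 25.

Proposal X is cheaper by 25.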